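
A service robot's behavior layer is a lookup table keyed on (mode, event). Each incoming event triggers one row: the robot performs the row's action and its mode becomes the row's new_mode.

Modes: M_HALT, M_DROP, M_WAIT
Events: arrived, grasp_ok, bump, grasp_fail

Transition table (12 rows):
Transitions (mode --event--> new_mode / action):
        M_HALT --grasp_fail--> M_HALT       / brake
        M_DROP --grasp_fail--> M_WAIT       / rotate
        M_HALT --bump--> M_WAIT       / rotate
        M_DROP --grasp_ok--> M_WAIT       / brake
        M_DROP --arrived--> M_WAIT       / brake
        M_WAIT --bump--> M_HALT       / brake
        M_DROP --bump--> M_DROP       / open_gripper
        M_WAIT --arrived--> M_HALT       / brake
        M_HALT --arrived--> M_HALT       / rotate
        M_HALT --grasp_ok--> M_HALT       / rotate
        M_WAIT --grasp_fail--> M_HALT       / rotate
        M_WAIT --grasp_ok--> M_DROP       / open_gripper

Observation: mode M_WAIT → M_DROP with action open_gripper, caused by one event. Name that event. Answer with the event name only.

try arrived: (M_WAIT, arrived) → (M_HALT, brake)
try grasp_ok: (M_WAIT, grasp_ok) → (M_DROP, open_gripper)  ← matches
try bump: (M_WAIT, bump) → (M_HALT, brake)
try grasp_fail: (M_WAIT, grasp_fail) → (M_HALT, rotate)

grasp_ok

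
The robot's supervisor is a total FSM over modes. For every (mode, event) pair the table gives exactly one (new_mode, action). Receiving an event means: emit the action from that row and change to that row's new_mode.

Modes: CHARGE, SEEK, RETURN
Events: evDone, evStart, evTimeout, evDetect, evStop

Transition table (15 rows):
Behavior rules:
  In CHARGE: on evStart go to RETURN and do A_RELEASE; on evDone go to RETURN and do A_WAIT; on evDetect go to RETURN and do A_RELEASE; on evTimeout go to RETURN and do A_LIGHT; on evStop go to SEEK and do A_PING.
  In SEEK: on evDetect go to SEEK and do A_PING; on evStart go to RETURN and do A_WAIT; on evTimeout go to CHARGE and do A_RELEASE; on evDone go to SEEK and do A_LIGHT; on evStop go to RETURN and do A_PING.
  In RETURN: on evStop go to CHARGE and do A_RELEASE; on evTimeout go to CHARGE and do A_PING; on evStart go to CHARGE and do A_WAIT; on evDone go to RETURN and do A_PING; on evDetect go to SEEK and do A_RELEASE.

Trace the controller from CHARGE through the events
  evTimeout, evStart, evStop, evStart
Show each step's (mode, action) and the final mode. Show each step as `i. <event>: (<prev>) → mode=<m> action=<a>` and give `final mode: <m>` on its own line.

final mode: RETURN

1. evTimeout: (CHARGE) → mode=RETURN action=A_LIGHT
2. evStart: (RETURN) → mode=CHARGE action=A_WAIT
3. evStop: (CHARGE) → mode=SEEK action=A_PING
4. evStart: (SEEK) → mode=RETURN action=A_WAIT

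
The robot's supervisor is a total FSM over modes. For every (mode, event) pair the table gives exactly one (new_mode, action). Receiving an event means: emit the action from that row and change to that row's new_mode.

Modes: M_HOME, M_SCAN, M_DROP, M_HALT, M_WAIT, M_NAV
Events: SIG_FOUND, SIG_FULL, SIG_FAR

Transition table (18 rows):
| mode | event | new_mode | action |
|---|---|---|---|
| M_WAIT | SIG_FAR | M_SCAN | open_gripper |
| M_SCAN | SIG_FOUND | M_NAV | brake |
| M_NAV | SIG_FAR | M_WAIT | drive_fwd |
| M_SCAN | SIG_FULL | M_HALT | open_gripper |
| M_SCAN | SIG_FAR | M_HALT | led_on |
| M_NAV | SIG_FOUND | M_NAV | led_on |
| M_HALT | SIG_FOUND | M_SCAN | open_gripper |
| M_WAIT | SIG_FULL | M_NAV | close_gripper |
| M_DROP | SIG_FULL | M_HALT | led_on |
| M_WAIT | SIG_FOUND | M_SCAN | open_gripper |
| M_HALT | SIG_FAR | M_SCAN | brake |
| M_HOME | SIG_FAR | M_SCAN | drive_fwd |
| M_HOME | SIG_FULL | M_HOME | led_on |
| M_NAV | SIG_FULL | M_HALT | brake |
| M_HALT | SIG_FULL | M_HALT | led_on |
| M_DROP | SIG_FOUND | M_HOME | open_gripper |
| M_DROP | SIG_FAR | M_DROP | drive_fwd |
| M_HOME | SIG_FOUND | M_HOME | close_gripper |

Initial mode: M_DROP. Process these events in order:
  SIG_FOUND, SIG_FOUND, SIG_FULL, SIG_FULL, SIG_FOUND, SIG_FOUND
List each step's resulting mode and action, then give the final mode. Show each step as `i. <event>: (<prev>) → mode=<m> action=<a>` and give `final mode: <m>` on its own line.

final mode: M_HOME

1. SIG_FOUND: (M_DROP) → mode=M_HOME action=open_gripper
2. SIG_FOUND: (M_HOME) → mode=M_HOME action=close_gripper
3. SIG_FULL: (M_HOME) → mode=M_HOME action=led_on
4. SIG_FULL: (M_HOME) → mode=M_HOME action=led_on
5. SIG_FOUND: (M_HOME) → mode=M_HOME action=close_gripper
6. SIG_FOUND: (M_HOME) → mode=M_HOME action=close_gripper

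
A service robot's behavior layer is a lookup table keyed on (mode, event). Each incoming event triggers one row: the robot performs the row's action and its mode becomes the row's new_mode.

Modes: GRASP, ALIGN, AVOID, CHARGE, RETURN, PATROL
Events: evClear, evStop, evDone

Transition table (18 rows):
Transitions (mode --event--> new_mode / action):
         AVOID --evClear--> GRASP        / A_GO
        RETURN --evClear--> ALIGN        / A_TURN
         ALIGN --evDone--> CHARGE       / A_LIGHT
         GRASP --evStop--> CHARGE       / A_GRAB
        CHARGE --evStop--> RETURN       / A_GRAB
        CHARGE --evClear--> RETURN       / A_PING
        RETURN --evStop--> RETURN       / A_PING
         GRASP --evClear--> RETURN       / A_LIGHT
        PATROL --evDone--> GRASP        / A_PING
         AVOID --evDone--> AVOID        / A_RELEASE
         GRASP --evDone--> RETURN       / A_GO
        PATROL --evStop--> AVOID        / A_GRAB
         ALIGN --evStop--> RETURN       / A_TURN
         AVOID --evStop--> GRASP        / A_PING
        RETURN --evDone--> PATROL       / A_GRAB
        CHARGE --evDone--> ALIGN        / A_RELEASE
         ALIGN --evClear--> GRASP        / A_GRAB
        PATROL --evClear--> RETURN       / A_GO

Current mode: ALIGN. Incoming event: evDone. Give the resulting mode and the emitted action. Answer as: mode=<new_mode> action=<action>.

current mode = ALIGN; filter table to that mode:
  (ALIGN, evDone) → (CHARGE, A_LIGHT)  ← event matches
  (ALIGN, evStop) → (RETURN, A_TURN)
  (ALIGN, evClear) → (GRASP, A_GRAB)
event = evDone selects (CHARGE, A_LIGHT)

mode=CHARGE action=A_LIGHT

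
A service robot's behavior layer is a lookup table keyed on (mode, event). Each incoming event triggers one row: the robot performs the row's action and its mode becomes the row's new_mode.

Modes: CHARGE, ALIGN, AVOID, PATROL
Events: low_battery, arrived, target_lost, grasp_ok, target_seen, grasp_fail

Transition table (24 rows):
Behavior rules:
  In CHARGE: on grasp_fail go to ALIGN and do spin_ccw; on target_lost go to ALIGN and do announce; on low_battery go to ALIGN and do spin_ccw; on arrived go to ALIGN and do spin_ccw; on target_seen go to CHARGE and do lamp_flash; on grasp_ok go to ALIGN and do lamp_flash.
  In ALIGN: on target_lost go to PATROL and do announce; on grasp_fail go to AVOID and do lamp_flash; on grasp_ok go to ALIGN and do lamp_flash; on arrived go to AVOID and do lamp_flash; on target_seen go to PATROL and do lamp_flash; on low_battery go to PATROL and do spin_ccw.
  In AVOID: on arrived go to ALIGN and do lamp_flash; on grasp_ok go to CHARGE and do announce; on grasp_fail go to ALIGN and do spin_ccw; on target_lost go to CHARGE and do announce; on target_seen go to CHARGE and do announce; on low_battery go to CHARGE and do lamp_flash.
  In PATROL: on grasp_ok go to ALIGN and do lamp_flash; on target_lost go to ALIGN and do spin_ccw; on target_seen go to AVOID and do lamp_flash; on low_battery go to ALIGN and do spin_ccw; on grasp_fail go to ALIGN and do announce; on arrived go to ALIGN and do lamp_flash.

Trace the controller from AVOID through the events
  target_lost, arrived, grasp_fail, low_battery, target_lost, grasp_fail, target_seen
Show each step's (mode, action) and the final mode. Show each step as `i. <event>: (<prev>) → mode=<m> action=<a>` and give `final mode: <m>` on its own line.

1. target_lost: (AVOID) → mode=CHARGE action=announce
2. arrived: (CHARGE) → mode=ALIGN action=spin_ccw
3. grasp_fail: (ALIGN) → mode=AVOID action=lamp_flash
4. low_battery: (AVOID) → mode=CHARGE action=lamp_flash
5. target_lost: (CHARGE) → mode=ALIGN action=announce
6. grasp_fail: (ALIGN) → mode=AVOID action=lamp_flash
7. target_seen: (AVOID) → mode=CHARGE action=announce

final mode: CHARGE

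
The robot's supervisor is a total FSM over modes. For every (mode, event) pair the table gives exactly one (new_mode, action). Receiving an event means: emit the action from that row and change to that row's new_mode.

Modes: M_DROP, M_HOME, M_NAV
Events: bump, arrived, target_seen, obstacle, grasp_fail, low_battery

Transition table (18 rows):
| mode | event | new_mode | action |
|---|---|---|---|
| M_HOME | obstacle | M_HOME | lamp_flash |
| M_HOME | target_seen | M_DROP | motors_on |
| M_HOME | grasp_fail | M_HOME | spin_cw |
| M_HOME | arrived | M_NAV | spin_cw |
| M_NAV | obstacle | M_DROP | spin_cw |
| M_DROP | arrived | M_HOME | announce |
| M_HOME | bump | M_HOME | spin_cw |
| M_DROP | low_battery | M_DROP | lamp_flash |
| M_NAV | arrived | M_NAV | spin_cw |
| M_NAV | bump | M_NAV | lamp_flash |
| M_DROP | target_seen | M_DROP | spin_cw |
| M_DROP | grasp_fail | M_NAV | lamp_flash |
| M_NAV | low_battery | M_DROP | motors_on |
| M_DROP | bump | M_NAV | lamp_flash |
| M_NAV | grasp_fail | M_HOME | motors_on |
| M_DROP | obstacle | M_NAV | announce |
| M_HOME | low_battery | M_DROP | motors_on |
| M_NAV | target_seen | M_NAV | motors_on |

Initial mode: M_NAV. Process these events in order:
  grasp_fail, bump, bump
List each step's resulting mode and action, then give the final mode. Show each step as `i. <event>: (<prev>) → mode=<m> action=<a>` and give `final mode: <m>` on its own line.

1. grasp_fail: (M_NAV) → mode=M_HOME action=motors_on
2. bump: (M_HOME) → mode=M_HOME action=spin_cw
3. bump: (M_HOME) → mode=M_HOME action=spin_cw

final mode: M_HOME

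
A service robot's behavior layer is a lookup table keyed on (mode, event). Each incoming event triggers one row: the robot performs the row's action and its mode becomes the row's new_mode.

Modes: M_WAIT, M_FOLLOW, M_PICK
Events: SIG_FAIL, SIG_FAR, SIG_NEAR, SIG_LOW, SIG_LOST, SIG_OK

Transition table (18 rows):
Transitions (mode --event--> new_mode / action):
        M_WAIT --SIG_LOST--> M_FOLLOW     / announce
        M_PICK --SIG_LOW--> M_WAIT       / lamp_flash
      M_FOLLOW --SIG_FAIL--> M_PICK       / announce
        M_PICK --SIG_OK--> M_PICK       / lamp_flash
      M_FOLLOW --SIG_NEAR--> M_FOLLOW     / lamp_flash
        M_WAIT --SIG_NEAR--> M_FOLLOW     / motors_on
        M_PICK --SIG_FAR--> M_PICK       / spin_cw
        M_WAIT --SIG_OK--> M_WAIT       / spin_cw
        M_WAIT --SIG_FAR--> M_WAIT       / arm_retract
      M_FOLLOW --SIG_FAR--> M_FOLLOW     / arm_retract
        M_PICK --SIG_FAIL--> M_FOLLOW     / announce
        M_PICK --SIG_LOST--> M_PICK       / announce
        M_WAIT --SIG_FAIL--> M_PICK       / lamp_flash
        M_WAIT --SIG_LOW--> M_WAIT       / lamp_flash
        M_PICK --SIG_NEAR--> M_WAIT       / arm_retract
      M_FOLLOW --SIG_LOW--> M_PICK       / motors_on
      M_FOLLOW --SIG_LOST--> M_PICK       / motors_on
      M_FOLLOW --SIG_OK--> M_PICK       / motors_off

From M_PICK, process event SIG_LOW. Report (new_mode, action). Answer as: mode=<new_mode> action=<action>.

mode=M_WAIT action=lamp_flash

current mode = M_PICK; filter table to that mode:
  (M_PICK, SIG_LOW) → (M_WAIT, lamp_flash)  ← event matches
  (M_PICK, SIG_OK) → (M_PICK, lamp_flash)
  (M_PICK, SIG_FAR) → (M_PICK, spin_cw)
  (M_PICK, SIG_FAIL) → (M_FOLLOW, announce)
  (M_PICK, SIG_LOST) → (M_PICK, announce)
  (M_PICK, SIG_NEAR) → (M_WAIT, arm_retract)
event = SIG_LOW selects (M_WAIT, lamp_flash)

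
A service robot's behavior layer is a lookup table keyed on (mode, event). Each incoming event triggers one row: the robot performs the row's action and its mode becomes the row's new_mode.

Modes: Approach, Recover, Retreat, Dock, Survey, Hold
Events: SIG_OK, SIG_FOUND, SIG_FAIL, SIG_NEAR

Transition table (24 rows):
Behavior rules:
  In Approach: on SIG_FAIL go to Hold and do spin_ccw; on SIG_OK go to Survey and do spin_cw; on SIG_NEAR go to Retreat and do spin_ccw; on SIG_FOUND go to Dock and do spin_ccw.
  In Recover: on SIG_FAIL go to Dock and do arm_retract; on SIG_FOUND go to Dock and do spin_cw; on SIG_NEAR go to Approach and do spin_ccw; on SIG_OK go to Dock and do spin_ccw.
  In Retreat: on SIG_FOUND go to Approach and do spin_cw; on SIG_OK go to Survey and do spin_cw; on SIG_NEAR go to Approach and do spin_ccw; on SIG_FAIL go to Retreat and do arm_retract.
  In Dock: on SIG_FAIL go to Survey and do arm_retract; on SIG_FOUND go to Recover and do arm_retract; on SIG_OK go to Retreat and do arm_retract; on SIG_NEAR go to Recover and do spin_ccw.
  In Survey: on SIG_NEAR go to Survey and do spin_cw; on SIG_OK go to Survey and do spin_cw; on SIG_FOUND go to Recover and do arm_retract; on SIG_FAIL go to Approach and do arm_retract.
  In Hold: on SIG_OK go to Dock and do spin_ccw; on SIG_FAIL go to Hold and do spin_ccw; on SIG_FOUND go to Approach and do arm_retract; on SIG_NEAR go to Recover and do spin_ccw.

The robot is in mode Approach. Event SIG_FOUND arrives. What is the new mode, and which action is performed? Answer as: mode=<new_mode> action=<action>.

current mode = Approach; filter table to that mode:
  (Approach, SIG_FAIL) → (Hold, spin_ccw)
  (Approach, SIG_OK) → (Survey, spin_cw)
  (Approach, SIG_NEAR) → (Retreat, spin_ccw)
  (Approach, SIG_FOUND) → (Dock, spin_ccw)  ← event matches
event = SIG_FOUND selects (Dock, spin_ccw)

mode=Dock action=spin_ccw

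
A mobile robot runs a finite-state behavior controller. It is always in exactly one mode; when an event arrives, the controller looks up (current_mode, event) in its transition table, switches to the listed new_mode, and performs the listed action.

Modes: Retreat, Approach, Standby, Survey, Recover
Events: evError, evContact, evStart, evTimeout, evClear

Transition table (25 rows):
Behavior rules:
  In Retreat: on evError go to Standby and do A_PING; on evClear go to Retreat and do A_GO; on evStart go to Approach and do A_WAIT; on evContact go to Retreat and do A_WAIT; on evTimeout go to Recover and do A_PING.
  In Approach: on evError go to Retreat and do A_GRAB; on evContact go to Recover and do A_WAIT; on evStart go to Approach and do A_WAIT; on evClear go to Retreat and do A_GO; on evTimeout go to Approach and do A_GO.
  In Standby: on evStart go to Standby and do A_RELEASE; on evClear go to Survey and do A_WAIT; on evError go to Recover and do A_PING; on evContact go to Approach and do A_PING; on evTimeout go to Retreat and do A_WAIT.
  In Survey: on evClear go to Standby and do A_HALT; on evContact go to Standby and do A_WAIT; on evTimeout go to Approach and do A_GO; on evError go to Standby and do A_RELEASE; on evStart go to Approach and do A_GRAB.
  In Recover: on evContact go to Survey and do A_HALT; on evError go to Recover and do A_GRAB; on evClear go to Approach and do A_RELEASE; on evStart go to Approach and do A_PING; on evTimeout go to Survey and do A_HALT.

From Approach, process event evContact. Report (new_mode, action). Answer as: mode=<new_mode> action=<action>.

current mode = Approach; filter table to that mode:
  (Approach, evError) → (Retreat, A_GRAB)
  (Approach, evContact) → (Recover, A_WAIT)  ← event matches
  (Approach, evStart) → (Approach, A_WAIT)
  (Approach, evClear) → (Retreat, A_GO)
  (Approach, evTimeout) → (Approach, A_GO)
event = evContact selects (Recover, A_WAIT)

mode=Recover action=A_WAIT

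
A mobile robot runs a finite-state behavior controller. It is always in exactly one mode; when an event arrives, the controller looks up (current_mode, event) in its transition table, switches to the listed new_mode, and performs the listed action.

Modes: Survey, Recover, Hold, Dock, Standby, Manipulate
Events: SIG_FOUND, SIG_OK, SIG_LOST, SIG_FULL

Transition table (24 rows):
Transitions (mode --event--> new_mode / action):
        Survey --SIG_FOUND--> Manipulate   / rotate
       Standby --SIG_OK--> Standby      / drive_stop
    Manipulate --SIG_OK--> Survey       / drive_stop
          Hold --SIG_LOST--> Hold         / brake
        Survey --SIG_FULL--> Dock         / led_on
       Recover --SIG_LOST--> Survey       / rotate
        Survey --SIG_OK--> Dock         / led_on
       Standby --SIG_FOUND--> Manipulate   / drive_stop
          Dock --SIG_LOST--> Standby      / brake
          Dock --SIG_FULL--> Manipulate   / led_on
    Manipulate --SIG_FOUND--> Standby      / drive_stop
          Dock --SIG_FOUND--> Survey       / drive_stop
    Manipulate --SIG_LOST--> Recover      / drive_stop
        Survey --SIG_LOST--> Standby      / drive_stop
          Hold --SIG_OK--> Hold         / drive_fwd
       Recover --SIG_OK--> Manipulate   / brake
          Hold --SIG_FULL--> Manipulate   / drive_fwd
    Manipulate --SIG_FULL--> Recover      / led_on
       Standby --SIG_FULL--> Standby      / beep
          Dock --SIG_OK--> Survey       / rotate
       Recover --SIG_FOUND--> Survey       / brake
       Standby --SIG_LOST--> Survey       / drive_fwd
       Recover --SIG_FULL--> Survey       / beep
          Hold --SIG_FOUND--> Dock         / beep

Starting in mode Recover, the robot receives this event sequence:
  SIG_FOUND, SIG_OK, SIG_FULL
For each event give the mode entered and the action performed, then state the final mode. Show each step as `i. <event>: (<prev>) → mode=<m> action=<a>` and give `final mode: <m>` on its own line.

final mode: Manipulate

1. SIG_FOUND: (Recover) → mode=Survey action=brake
2. SIG_OK: (Survey) → mode=Dock action=led_on
3. SIG_FULL: (Dock) → mode=Manipulate action=led_on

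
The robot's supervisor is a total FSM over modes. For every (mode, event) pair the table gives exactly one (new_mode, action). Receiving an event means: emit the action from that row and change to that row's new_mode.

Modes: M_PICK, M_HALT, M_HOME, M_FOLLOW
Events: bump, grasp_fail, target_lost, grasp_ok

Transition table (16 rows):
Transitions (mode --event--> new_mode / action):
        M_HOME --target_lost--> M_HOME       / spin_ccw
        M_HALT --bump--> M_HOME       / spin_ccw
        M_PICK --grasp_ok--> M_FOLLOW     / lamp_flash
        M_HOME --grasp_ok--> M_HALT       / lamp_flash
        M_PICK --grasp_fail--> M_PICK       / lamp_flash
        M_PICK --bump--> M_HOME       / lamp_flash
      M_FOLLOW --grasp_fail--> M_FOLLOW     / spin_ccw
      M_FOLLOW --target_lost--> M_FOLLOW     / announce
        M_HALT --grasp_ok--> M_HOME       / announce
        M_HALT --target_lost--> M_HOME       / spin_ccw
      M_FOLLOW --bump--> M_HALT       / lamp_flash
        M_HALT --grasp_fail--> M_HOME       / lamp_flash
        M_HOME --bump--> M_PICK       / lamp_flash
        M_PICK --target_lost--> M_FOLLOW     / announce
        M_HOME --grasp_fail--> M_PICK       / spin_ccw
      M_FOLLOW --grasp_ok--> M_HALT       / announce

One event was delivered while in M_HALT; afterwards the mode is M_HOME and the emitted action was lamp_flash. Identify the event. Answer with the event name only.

grasp_fail

try bump: (M_HALT, bump) → (M_HOME, spin_ccw)
try grasp_fail: (M_HALT, grasp_fail) → (M_HOME, lamp_flash)  ← matches
try target_lost: (M_HALT, target_lost) → (M_HOME, spin_ccw)
try grasp_ok: (M_HALT, grasp_ok) → (M_HOME, announce)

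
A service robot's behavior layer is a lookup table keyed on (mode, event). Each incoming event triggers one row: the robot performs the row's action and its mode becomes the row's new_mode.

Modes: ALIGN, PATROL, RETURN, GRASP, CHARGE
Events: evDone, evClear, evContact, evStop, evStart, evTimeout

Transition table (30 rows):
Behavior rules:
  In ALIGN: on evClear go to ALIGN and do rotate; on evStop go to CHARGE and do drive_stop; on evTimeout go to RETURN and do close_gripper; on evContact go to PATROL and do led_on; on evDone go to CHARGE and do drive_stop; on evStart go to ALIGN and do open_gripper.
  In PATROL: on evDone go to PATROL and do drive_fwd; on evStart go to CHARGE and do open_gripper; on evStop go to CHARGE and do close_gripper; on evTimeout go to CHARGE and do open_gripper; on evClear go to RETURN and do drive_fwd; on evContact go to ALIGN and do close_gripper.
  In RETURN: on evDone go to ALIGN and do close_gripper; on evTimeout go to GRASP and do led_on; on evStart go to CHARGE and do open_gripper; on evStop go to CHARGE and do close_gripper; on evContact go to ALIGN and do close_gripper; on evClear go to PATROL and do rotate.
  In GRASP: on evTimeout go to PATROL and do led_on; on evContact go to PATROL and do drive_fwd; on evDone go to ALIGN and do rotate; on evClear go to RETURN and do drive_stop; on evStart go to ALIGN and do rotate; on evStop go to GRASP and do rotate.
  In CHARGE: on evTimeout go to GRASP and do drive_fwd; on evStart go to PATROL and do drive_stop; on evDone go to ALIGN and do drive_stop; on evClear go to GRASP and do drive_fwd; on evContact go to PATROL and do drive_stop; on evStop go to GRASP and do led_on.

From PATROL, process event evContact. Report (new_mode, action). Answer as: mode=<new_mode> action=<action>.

mode=ALIGN action=close_gripper

current mode = PATROL; filter table to that mode:
  (PATROL, evDone) → (PATROL, drive_fwd)
  (PATROL, evStart) → (CHARGE, open_gripper)
  (PATROL, evStop) → (CHARGE, close_gripper)
  (PATROL, evTimeout) → (CHARGE, open_gripper)
  (PATROL, evClear) → (RETURN, drive_fwd)
  (PATROL, evContact) → (ALIGN, close_gripper)  ← event matches
event = evContact selects (ALIGN, close_gripper)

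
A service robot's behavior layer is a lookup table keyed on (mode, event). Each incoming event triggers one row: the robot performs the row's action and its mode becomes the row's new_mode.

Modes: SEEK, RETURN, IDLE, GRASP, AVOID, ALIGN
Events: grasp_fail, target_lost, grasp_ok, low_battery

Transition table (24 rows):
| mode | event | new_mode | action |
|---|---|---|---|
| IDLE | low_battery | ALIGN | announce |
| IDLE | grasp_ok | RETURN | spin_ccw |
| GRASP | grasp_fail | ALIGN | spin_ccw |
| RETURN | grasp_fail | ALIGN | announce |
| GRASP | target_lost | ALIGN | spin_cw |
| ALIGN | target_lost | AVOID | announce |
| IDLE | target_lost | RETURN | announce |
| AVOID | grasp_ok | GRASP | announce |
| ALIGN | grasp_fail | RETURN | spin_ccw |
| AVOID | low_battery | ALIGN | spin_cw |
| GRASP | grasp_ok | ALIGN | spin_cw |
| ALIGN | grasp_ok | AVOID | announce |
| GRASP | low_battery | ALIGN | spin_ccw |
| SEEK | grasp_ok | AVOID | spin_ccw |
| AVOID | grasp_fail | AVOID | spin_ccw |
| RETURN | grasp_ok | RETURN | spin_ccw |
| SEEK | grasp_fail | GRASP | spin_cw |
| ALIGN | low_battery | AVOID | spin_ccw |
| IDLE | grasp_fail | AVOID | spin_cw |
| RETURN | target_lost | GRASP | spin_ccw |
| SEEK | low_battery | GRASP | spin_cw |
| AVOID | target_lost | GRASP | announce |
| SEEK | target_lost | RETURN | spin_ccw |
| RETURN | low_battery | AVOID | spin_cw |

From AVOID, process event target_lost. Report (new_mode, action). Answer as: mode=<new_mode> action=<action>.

current mode = AVOID; filter table to that mode:
  (AVOID, grasp_ok) → (GRASP, announce)
  (AVOID, low_battery) → (ALIGN, spin_cw)
  (AVOID, grasp_fail) → (AVOID, spin_ccw)
  (AVOID, target_lost) → (GRASP, announce)  ← event matches
event = target_lost selects (GRASP, announce)

mode=GRASP action=announce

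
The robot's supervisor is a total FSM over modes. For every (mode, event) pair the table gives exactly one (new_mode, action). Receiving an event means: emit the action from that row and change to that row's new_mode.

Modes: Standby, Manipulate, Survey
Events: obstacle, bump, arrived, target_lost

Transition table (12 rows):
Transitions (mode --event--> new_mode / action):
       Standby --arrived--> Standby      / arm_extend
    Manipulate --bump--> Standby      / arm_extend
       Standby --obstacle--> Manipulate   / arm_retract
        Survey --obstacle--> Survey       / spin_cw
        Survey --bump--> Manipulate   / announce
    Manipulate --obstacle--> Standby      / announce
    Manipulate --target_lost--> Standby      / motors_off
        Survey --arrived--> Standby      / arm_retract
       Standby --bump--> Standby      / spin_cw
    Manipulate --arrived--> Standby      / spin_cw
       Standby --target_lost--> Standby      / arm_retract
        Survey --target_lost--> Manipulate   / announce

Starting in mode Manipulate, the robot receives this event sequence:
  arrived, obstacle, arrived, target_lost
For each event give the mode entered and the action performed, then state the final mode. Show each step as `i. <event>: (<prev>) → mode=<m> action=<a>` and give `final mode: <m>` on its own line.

final mode: Standby

1. arrived: (Manipulate) → mode=Standby action=spin_cw
2. obstacle: (Standby) → mode=Manipulate action=arm_retract
3. arrived: (Manipulate) → mode=Standby action=spin_cw
4. target_lost: (Standby) → mode=Standby action=arm_retract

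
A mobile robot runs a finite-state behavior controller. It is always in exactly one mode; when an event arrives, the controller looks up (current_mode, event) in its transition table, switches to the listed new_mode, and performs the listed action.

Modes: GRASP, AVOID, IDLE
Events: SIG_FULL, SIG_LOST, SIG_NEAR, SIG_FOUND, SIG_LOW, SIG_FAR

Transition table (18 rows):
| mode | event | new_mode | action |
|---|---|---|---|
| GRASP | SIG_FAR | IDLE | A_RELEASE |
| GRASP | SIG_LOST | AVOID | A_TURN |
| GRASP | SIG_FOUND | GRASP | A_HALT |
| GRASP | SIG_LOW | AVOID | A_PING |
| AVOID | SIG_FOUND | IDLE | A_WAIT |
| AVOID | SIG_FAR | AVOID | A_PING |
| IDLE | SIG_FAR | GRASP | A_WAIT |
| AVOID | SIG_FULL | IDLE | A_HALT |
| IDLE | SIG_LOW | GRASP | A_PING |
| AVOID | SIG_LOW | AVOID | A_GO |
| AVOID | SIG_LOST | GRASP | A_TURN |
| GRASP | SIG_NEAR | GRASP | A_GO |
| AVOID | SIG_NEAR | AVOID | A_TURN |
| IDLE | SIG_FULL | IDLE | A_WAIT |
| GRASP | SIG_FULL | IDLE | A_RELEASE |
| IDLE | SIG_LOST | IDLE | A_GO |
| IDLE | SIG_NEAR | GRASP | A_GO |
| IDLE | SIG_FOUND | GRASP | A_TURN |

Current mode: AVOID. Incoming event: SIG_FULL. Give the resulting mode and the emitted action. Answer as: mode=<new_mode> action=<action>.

mode=IDLE action=A_HALT

current mode = AVOID; filter table to that mode:
  (AVOID, SIG_FOUND) → (IDLE, A_WAIT)
  (AVOID, SIG_FAR) → (AVOID, A_PING)
  (AVOID, SIG_FULL) → (IDLE, A_HALT)  ← event matches
  (AVOID, SIG_LOW) → (AVOID, A_GO)
  (AVOID, SIG_LOST) → (GRASP, A_TURN)
  (AVOID, SIG_NEAR) → (AVOID, A_TURN)
event = SIG_FULL selects (IDLE, A_HALT)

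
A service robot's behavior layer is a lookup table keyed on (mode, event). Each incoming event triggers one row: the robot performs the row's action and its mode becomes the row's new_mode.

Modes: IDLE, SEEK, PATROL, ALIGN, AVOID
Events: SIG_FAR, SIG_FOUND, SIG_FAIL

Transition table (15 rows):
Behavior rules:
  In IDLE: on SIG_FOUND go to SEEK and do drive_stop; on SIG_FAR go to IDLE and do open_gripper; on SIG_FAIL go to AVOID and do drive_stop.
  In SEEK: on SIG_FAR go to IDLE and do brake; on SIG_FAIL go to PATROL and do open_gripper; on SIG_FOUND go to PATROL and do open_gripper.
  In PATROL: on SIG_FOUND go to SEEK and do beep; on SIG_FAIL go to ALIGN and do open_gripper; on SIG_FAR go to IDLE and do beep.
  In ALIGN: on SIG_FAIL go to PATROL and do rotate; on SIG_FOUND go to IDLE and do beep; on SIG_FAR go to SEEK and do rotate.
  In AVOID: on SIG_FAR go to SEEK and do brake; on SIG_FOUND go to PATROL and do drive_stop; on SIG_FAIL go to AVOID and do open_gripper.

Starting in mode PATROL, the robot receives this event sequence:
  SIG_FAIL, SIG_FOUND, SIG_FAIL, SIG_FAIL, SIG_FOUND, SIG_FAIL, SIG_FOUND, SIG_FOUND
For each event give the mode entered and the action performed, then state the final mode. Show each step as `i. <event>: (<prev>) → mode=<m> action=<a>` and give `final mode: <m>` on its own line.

final mode: SEEK

1. SIG_FAIL: (PATROL) → mode=ALIGN action=open_gripper
2. SIG_FOUND: (ALIGN) → mode=IDLE action=beep
3. SIG_FAIL: (IDLE) → mode=AVOID action=drive_stop
4. SIG_FAIL: (AVOID) → mode=AVOID action=open_gripper
5. SIG_FOUND: (AVOID) → mode=PATROL action=drive_stop
6. SIG_FAIL: (PATROL) → mode=ALIGN action=open_gripper
7. SIG_FOUND: (ALIGN) → mode=IDLE action=beep
8. SIG_FOUND: (IDLE) → mode=SEEK action=drive_stop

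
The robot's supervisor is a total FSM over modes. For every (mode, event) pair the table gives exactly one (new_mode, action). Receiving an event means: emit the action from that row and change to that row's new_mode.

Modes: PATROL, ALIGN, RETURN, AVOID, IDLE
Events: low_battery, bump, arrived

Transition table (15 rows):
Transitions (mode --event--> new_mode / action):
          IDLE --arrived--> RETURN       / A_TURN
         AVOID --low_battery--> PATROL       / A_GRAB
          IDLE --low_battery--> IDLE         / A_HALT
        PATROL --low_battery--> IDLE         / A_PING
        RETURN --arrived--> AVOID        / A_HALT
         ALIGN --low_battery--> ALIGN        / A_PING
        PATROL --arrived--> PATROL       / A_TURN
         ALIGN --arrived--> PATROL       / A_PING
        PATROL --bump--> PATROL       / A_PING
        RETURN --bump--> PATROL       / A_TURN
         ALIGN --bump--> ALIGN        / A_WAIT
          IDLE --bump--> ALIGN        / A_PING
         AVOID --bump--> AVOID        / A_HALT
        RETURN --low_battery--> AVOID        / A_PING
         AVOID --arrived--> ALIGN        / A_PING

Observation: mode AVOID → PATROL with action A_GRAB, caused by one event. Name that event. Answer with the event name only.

low_battery

try low_battery: (AVOID, low_battery) → (PATROL, A_GRAB)  ← matches
try bump: (AVOID, bump) → (AVOID, A_HALT)
try arrived: (AVOID, arrived) → (ALIGN, A_PING)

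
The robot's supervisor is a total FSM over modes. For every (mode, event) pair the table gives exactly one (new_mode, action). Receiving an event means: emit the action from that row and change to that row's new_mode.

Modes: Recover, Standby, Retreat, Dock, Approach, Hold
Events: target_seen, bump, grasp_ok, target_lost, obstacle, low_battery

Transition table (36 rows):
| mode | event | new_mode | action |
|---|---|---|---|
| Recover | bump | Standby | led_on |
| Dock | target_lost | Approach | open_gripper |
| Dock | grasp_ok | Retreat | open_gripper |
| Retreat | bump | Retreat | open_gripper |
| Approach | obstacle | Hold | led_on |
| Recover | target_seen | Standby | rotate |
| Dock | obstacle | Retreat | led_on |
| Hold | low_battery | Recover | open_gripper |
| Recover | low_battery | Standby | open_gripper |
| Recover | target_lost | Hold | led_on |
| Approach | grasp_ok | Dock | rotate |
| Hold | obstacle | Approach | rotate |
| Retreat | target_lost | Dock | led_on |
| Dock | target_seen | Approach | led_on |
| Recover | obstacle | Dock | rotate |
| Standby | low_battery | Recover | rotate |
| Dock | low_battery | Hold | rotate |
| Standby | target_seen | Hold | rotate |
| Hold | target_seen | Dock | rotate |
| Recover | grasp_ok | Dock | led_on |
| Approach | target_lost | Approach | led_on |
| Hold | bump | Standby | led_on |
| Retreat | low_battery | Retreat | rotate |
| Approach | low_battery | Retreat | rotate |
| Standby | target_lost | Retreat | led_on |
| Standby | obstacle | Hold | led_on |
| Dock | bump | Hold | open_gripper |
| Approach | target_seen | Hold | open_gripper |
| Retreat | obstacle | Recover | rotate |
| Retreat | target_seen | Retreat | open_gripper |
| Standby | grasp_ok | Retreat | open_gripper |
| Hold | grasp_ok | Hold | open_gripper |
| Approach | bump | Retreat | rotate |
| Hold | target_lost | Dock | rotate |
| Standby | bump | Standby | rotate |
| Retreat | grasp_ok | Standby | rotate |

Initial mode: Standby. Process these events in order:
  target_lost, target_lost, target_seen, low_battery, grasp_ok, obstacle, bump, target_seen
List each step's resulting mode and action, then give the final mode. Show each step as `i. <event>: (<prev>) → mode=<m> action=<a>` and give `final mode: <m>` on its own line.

final mode: Hold

1. target_lost: (Standby) → mode=Retreat action=led_on
2. target_lost: (Retreat) → mode=Dock action=led_on
3. target_seen: (Dock) → mode=Approach action=led_on
4. low_battery: (Approach) → mode=Retreat action=rotate
5. grasp_ok: (Retreat) → mode=Standby action=rotate
6. obstacle: (Standby) → mode=Hold action=led_on
7. bump: (Hold) → mode=Standby action=led_on
8. target_seen: (Standby) → mode=Hold action=rotate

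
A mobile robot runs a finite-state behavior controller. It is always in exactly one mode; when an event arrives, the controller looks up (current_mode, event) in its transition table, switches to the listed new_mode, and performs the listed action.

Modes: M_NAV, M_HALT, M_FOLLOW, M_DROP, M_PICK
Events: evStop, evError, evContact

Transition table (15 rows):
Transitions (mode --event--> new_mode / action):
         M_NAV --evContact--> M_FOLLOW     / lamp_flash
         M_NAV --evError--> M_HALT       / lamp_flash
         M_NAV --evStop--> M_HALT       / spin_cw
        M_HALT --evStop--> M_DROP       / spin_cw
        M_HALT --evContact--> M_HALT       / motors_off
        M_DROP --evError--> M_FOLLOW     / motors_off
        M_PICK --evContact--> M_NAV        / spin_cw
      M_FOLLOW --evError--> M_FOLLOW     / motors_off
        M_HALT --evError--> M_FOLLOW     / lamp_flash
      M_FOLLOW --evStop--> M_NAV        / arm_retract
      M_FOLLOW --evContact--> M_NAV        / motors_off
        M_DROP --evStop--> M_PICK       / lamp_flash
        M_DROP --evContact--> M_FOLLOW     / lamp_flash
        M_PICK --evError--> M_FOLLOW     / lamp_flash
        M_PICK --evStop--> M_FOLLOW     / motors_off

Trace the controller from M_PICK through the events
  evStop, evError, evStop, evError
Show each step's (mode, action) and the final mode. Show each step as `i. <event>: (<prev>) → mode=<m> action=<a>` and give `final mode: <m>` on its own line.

final mode: M_HALT

1. evStop: (M_PICK) → mode=M_FOLLOW action=motors_off
2. evError: (M_FOLLOW) → mode=M_FOLLOW action=motors_off
3. evStop: (M_FOLLOW) → mode=M_NAV action=arm_retract
4. evError: (M_NAV) → mode=M_HALT action=lamp_flash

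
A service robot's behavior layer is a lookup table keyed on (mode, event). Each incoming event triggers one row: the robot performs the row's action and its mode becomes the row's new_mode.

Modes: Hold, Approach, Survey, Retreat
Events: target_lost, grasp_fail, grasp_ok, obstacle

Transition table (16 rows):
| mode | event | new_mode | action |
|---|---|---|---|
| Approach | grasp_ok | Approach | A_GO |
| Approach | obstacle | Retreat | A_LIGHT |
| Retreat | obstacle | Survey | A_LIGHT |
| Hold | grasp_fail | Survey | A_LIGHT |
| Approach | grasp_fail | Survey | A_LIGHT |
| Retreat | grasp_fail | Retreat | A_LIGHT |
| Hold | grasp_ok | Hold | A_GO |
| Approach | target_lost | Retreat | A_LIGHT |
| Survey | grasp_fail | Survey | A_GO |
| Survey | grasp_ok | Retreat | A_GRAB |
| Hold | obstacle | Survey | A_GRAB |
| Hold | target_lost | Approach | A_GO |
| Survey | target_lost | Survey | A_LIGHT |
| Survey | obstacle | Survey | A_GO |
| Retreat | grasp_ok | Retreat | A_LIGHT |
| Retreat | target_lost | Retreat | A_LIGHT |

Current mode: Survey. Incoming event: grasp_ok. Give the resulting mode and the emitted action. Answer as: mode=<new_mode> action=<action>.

current mode = Survey; filter table to that mode:
  (Survey, grasp_fail) → (Survey, A_GO)
  (Survey, grasp_ok) → (Retreat, A_GRAB)  ← event matches
  (Survey, target_lost) → (Survey, A_LIGHT)
  (Survey, obstacle) → (Survey, A_GO)
event = grasp_ok selects (Retreat, A_GRAB)

mode=Retreat action=A_GRAB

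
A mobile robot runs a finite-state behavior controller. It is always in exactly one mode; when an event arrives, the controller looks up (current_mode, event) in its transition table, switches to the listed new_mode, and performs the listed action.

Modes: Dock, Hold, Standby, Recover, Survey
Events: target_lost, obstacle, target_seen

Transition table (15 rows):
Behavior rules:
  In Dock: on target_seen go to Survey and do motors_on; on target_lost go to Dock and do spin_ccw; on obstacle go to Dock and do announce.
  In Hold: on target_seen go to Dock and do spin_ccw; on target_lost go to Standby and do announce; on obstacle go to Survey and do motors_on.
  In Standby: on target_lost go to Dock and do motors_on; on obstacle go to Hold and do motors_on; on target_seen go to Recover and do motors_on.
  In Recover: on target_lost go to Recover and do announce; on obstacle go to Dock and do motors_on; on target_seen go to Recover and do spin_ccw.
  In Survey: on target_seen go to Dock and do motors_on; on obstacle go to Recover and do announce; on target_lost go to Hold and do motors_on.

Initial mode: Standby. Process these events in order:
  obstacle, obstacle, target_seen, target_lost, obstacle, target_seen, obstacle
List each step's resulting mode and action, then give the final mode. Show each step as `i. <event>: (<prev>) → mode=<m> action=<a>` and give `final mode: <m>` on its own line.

final mode: Recover

1. obstacle: (Standby) → mode=Hold action=motors_on
2. obstacle: (Hold) → mode=Survey action=motors_on
3. target_seen: (Survey) → mode=Dock action=motors_on
4. target_lost: (Dock) → mode=Dock action=spin_ccw
5. obstacle: (Dock) → mode=Dock action=announce
6. target_seen: (Dock) → mode=Survey action=motors_on
7. obstacle: (Survey) → mode=Recover action=announce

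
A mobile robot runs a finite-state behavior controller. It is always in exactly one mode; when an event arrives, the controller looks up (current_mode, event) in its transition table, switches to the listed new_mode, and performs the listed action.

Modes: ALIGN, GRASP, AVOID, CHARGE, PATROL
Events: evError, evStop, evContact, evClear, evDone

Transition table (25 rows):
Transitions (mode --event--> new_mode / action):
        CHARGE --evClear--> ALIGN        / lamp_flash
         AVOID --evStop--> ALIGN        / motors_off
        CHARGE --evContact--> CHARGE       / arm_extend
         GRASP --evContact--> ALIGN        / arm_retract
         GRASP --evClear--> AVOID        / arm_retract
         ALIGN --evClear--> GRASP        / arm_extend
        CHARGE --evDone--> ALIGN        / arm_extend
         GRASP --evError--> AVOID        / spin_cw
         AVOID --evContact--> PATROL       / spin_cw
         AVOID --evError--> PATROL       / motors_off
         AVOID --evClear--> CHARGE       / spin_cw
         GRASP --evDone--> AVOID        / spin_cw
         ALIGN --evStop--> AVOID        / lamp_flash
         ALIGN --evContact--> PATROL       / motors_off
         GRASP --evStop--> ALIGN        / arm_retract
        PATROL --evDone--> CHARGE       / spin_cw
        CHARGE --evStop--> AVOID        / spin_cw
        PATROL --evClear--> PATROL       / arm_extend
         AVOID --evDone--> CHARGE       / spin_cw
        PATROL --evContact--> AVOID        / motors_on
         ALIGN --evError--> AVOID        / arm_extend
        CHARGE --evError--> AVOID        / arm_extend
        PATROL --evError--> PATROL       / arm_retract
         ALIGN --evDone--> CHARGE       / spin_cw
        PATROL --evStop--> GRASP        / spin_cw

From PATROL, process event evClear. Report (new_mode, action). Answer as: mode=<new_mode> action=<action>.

mode=PATROL action=arm_extend

current mode = PATROL; filter table to that mode:
  (PATROL, evDone) → (CHARGE, spin_cw)
  (PATROL, evClear) → (PATROL, arm_extend)  ← event matches
  (PATROL, evContact) → (AVOID, motors_on)
  (PATROL, evError) → (PATROL, arm_retract)
  (PATROL, evStop) → (GRASP, spin_cw)
event = evClear selects (PATROL, arm_extend)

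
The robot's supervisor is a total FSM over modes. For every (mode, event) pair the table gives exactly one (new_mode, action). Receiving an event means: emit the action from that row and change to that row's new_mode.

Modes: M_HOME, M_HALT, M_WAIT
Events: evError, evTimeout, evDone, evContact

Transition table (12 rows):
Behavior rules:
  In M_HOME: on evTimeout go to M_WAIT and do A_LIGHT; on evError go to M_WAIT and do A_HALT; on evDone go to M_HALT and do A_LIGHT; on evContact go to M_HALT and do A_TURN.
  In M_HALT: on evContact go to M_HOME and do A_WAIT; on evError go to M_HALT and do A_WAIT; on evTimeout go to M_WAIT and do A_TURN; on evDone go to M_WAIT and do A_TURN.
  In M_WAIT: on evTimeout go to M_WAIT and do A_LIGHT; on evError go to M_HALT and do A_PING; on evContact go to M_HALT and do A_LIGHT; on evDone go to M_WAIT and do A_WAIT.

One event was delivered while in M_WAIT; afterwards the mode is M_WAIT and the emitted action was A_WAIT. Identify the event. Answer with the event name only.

evDone

try evError: (M_WAIT, evError) → (M_HALT, A_PING)
try evTimeout: (M_WAIT, evTimeout) → (M_WAIT, A_LIGHT)
try evDone: (M_WAIT, evDone) → (M_WAIT, A_WAIT)  ← matches
try evContact: (M_WAIT, evContact) → (M_HALT, A_LIGHT)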